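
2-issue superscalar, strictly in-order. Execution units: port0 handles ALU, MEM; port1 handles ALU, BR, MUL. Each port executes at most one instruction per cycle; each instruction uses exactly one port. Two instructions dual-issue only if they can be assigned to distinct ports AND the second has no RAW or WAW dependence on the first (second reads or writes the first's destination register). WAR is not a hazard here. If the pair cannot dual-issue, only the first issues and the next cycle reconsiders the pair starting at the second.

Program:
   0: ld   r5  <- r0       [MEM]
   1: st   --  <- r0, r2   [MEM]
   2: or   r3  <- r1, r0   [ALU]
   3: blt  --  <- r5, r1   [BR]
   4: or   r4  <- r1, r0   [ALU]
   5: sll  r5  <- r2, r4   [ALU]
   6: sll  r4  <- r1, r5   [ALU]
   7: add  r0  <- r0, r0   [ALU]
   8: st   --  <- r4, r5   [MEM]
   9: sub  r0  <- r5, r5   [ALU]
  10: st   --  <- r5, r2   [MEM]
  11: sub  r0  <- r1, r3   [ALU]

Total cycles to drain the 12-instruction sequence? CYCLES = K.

[0] i0  ld  -- no-port MEM/MEM
[1] i1,i2  st;or  -- pair
[2] i3,i4  blt;or  -- pair
[3] i5  sll  -- RAW r5
[4] i6,i7  sll;add  -- pair
[5] i8,i9  st;sub  -- pair
[6] i10,i11  st;sub  -- pair

CYCLES = 7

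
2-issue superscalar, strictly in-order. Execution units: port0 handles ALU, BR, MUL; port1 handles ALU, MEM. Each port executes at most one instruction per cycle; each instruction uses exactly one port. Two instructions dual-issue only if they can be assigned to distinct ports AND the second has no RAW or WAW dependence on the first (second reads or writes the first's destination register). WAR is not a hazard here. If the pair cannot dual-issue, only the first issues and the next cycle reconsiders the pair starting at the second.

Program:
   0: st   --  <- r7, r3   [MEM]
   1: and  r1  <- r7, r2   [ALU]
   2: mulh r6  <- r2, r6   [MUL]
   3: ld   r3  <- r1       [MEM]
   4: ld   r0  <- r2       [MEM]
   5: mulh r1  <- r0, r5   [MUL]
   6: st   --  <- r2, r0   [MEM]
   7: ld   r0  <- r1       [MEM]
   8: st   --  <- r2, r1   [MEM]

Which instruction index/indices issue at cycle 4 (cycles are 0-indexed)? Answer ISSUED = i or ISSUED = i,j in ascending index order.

  cy0 -> i0,i1 (st.MEM and.ALU) dual
  cy1 -> i2,i3 (mulh.MUL ld.MEM) dual
  cy2 -> i4 (ld.MEM) RAW r0
  cy3 -> i5,i6 (mulh.MUL st.MEM) dual
  cy4 -> i7 (ld.MEM) no-port MEM/MEM
  cy5 -> i8 (st.MEM) tail

ISSUED = 7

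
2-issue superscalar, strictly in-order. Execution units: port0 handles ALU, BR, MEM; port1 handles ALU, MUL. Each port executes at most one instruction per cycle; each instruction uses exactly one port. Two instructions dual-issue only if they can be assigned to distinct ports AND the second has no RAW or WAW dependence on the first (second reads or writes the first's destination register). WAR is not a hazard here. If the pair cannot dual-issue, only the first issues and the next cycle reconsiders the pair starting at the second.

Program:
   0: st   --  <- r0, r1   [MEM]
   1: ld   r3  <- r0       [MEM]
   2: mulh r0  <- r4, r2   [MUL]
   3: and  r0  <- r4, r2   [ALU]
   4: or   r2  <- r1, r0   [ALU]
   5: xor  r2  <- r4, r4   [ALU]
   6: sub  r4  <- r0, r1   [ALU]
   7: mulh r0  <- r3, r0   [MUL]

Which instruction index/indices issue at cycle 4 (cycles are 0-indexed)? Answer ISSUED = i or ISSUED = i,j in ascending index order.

ISSUED = 5,6

[0] i0  st.MEM  -- no-port MEM/MEM
[1] i1,i2  ld.MEM/mulh.MUL  -- pair
[2] i3  and.ALU  -- RAW r0
[3] i4  or.ALU  -- WAW r2
[4] i5,i6  xor.ALU/sub.ALU  -- pair
[5] i7  mulh.MUL  -- tail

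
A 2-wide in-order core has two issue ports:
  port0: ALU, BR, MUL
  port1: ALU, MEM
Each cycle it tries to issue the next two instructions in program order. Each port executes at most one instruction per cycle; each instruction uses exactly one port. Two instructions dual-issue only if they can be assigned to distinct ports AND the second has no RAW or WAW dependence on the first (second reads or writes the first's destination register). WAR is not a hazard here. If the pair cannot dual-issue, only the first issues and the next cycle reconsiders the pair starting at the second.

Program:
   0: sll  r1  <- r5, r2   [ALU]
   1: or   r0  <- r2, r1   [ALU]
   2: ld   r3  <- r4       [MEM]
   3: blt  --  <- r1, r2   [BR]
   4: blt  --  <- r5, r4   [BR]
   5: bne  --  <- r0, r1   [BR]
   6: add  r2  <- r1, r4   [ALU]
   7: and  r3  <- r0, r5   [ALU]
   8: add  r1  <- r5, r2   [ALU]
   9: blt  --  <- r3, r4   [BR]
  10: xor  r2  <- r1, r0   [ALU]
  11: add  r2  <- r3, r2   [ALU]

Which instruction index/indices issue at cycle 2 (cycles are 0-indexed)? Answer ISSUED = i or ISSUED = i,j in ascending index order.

ISSUED = 3

[0] i0  sll  -- RAW r1
[1] i1,i2  or+ld  -- 2-wide
[2] i3  blt  -- no-port BR/BR
[3] i4  blt  -- no-port BR/BR
[4] i5,i6  bne+add  -- 2-wide
[5] i7,i8  and+add  -- 2-wide
[6] i9,i10  blt+xor  -- 2-wide
[7] i11  add  -- tail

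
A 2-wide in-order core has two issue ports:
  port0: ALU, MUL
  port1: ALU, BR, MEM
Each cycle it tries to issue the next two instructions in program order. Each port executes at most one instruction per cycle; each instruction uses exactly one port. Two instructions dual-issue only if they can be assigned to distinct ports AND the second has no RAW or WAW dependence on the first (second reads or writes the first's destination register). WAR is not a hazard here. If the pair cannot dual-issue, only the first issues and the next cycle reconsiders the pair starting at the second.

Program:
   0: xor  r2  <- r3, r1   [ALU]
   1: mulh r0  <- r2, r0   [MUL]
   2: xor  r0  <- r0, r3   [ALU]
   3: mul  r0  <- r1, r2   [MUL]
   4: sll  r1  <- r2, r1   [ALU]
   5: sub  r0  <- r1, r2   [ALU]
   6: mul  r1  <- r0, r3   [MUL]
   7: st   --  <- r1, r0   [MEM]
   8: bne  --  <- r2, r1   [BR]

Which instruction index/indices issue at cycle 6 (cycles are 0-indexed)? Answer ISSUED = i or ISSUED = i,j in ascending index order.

[0] i0  xor.ALU  -- RAW r2
[1] i1  mulh.MUL  -- RAW+WAW r0
[2] i2  xor.ALU  -- WAW r0
[3] i3/i4  mul.MUL+sll.ALU  -- dual
[4] i5  sub.ALU  -- RAW r0
[5] i6  mul.MUL  -- RAW r1
[6] i7  st.MEM  -- no-port MEM/BR
[7] i8  bne.BR  -- tail

ISSUED = 7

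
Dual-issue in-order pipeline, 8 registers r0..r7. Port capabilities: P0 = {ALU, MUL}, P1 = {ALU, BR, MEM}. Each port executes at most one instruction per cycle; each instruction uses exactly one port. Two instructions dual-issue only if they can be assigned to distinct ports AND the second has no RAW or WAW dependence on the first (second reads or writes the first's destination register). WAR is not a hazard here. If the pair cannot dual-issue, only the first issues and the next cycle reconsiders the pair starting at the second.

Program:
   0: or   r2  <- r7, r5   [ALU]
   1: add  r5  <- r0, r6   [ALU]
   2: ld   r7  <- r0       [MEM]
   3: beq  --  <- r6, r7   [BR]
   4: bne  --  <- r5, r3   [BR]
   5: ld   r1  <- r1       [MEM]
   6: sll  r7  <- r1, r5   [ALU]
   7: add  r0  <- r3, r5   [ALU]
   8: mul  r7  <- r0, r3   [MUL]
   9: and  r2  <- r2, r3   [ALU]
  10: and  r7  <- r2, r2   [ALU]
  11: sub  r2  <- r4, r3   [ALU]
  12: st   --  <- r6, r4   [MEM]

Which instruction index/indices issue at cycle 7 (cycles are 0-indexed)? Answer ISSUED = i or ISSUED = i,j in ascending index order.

ISSUED = 10,11

0. or;add @i0,i1  | 2-wide
1. ld @i2  | no-port MEM/BR
2. beq @i3  | no-port BR/BR
3. bne @i4  | no-port BR/MEM
4. ld @i5  | RAW r1
5. sll;add @i6,i7  | 2-wide
6. mul;and @i8,i9  | 2-wide
7. and;sub @i10,i11  | 2-wide
8. st @i12  | tail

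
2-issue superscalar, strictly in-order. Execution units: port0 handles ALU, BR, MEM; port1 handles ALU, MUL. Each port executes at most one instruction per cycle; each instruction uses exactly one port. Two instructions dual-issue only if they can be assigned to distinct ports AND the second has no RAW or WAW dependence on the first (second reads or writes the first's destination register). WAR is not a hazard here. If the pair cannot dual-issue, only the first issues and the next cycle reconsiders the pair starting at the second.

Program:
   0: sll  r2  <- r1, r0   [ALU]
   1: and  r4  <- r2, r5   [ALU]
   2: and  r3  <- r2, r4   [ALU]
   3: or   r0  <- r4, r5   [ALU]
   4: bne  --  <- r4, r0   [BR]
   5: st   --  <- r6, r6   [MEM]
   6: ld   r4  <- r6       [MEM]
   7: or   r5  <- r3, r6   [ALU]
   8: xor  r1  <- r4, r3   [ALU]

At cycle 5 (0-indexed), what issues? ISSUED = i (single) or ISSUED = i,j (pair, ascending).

ISSUED = 6,7

#0 head=0: sll.ALU i0 RAW r2
#1 head=1: and.ALU i1 RAW r4
#2 head=2: and.ALU or.ALU i2/i3 2-wide
#3 head=4: bne.BR i4 no-port BR/MEM
#4 head=5: st.MEM i5 no-port MEM/MEM
#5 head=6: ld.MEM or.ALU i6/i7 2-wide
#6 head=8: xor.ALU i8 tail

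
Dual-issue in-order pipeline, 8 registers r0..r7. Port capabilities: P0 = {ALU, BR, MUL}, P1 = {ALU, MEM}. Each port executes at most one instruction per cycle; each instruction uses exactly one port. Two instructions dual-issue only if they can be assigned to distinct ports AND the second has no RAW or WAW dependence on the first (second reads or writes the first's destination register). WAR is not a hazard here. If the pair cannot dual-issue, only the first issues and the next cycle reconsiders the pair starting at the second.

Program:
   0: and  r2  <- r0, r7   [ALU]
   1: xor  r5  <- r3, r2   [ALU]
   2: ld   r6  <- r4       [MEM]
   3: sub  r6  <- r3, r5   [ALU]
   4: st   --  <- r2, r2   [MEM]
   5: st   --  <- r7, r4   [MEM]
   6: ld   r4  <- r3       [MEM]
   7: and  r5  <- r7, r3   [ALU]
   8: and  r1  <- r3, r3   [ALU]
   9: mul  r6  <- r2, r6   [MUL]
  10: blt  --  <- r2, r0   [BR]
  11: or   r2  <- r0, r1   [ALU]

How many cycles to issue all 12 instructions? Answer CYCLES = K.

[0] i0  and  -- RAW r2
[1] i1,i2  xor+ld  -- 2-wide
[2] i3,i4  sub+st  -- 2-wide
[3] i5  st  -- no-port MEM/MEM
[4] i6,i7  ld+and  -- 2-wide
[5] i8,i9  and+mul  -- 2-wide
[6] i10,i11  blt+or  -- 2-wide

CYCLES = 7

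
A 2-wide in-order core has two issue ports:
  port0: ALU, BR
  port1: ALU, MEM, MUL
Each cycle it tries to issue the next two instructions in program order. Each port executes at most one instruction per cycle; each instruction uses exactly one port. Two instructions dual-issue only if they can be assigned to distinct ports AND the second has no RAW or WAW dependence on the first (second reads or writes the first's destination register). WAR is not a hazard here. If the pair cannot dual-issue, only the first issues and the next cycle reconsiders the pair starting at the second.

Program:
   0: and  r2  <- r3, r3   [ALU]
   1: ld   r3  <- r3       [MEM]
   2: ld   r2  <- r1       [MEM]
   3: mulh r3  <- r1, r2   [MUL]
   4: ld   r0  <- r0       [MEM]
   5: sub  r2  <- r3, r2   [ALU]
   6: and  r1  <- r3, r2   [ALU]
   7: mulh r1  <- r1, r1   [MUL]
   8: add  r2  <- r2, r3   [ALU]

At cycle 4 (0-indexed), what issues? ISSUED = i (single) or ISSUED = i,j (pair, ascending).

0. and.ALU;ld.MEM @i0/i1  | 2-wide
1. ld.MEM @i2  | no-port MEM/MUL
2. mulh.MUL @i3  | no-port MUL/MEM
3. ld.MEM;sub.ALU @i4/i5  | 2-wide
4. and.ALU @i6  | RAW+WAW r1
5. mulh.MUL;add.ALU @i7/i8  | 2-wide

ISSUED = 6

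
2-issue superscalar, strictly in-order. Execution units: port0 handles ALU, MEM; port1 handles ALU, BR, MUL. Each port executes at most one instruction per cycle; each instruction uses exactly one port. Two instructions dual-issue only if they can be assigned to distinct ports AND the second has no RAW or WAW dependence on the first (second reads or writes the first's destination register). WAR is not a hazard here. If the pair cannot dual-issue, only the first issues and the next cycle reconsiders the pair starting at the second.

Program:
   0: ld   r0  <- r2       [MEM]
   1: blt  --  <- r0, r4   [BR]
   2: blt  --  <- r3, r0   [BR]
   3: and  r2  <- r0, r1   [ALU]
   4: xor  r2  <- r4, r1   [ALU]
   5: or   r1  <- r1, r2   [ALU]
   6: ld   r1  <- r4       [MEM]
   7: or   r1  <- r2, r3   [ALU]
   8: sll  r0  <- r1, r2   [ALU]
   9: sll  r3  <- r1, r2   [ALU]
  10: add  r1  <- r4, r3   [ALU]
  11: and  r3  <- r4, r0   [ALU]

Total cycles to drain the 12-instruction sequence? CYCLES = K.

  cy0 -> i0 (ld.MEM) RAW r0
  cy1 -> i1 (blt.BR) no-port BR/BR
  cy2 -> i2,i3 (blt.BR;and.ALU) 2-wide
  cy3 -> i4 (xor.ALU) RAW r2
  cy4 -> i5 (or.ALU) WAW r1
  cy5 -> i6 (ld.MEM) WAW r1
  cy6 -> i7 (or.ALU) RAW r1
  cy7 -> i8,i9 (sll.ALU;sll.ALU) 2-wide
  cy8 -> i10,i11 (add.ALU;and.ALU) 2-wide

CYCLES = 9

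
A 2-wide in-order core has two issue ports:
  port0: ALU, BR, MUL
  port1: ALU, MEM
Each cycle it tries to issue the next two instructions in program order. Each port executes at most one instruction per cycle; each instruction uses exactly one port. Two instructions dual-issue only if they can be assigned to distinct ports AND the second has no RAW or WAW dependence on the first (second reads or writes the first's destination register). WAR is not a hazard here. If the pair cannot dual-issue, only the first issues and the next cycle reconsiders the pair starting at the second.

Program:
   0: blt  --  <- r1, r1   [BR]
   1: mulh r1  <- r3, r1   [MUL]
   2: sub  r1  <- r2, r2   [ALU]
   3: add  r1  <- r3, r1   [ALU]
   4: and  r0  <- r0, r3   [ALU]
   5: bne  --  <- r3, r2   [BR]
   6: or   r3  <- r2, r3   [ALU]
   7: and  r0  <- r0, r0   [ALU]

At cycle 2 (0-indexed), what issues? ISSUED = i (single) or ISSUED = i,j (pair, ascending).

  cy0 -> i0 (blt.BR) no-port BR/MUL
  cy1 -> i1 (mulh.MUL) WAW r1
  cy2 -> i2 (sub.ALU) RAW+WAW r1
  cy3 -> i3&i4 (add.ALU and.ALU) dual
  cy4 -> i5&i6 (bne.BR or.ALU) dual
  cy5 -> i7 (and.ALU) tail

ISSUED = 2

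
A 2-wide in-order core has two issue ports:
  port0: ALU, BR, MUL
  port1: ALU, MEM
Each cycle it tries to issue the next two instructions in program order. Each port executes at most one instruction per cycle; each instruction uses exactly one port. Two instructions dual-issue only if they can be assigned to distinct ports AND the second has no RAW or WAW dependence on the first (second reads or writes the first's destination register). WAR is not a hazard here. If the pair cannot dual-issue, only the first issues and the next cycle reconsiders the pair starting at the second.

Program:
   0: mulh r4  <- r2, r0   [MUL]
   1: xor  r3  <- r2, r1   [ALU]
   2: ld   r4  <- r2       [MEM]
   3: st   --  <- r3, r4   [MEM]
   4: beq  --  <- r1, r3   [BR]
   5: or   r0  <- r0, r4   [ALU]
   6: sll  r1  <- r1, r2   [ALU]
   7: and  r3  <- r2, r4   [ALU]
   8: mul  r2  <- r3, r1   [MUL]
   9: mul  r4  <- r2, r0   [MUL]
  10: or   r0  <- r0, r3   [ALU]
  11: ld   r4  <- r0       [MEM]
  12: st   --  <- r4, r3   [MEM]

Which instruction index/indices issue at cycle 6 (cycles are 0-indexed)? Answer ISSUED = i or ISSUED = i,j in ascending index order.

ISSUED = 9,10

  cy0 -> i0&i1 (mulh+xor) dual
  cy1 -> i2 (ld) no-port MEM/MEM
  cy2 -> i3&i4 (st+beq) dual
  cy3 -> i5&i6 (or+sll) dual
  cy4 -> i7 (and) RAW r3
  cy5 -> i8 (mul) no-port MUL/MUL
  cy6 -> i9&i10 (mul+or) dual
  cy7 -> i11 (ld) no-port MEM/MEM
  cy8 -> i12 (st) tail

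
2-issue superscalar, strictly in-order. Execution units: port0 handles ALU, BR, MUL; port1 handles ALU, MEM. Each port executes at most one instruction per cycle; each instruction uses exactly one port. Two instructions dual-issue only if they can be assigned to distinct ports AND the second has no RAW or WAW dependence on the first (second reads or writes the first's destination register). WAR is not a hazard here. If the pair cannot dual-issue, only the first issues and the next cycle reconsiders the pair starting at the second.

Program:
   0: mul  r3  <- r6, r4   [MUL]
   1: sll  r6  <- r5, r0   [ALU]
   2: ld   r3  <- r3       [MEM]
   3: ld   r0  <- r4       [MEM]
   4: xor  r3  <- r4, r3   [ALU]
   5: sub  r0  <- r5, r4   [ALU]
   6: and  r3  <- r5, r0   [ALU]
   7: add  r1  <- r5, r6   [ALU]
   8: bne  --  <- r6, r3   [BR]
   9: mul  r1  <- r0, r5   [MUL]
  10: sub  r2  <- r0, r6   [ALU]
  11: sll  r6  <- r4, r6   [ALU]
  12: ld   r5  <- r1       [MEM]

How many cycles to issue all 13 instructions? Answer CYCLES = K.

  cy0 -> i0&i1 (mul+sll) 2-wide
  cy1 -> i2 (ld) no-port MEM/MEM
  cy2 -> i3&i4 (ld+xor) 2-wide
  cy3 -> i5 (sub) RAW r0
  cy4 -> i6&i7 (and+add) 2-wide
  cy5 -> i8 (bne) no-port BR/MUL
  cy6 -> i9&i10 (mul+sub) 2-wide
  cy7 -> i11&i12 (sll+ld) 2-wide

CYCLES = 8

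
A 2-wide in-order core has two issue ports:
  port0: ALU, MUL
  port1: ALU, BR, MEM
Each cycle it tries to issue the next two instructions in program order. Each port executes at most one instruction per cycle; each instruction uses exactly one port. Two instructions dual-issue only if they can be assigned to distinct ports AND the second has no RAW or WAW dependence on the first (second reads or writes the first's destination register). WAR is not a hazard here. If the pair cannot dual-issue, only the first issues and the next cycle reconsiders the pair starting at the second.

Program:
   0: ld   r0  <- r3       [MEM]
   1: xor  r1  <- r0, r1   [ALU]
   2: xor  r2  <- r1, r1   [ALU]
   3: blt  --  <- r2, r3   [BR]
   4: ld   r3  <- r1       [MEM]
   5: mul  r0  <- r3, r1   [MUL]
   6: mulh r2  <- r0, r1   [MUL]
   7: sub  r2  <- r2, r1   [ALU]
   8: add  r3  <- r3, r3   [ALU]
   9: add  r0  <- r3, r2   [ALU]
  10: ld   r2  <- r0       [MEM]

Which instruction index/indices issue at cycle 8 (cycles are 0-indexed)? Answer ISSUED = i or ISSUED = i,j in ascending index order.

  cy0 -> i0 (ld.MEM) RAW r0
  cy1 -> i1 (xor.ALU) RAW r1
  cy2 -> i2 (xor.ALU) RAW r2
  cy3 -> i3 (blt.BR) no-port BR/MEM
  cy4 -> i4 (ld.MEM) RAW r3
  cy5 -> i5 (mul.MUL) no-port MUL/MUL
  cy6 -> i6 (mulh.MUL) RAW+WAW r2
  cy7 -> i7&i8 (sub.ALU add.ALU) pair
  cy8 -> i9 (add.ALU) RAW r0
  cy9 -> i10 (ld.MEM) tail

ISSUED = 9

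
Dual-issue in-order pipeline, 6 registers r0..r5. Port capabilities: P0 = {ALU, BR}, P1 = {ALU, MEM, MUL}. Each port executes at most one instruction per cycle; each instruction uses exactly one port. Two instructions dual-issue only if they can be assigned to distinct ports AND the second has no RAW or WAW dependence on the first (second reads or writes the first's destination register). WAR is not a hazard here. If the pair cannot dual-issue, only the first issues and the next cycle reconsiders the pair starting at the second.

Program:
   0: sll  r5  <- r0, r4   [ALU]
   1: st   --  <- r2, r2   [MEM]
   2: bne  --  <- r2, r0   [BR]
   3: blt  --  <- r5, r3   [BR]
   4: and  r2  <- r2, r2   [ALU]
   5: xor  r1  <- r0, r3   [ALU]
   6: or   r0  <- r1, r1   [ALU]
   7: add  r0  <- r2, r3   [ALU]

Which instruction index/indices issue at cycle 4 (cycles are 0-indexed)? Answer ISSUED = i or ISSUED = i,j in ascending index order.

ISSUED = 6

c0: i0/i1 sll+st  pair
c1: i2 bne  no-port BR/BR
c2: i3/i4 blt+and  pair
c3: i5 xor  RAW r1
c4: i6 or  WAW r0
c5: i7 add  tail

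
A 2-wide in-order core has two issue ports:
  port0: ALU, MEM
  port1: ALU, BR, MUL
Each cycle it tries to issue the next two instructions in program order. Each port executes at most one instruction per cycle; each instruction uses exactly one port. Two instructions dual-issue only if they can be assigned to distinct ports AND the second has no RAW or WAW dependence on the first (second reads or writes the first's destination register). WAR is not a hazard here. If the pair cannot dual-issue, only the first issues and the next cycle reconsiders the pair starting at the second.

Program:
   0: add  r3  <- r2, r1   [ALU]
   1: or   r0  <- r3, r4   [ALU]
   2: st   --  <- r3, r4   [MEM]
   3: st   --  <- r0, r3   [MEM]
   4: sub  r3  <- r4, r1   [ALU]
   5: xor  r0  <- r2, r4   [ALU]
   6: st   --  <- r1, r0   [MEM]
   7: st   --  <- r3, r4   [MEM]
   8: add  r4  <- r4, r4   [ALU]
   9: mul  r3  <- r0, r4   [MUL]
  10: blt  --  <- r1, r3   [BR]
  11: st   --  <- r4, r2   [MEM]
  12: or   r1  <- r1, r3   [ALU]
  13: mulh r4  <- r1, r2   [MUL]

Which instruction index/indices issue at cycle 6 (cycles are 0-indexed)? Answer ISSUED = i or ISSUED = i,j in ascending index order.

ISSUED = 9

[0] i0  add.ALU  -- RAW r3
[1] i1+i2  or.ALU st.MEM  -- pair
[2] i3+i4  st.MEM sub.ALU  -- pair
[3] i5  xor.ALU  -- RAW r0
[4] i6  st.MEM  -- no-port MEM/MEM
[5] i7+i8  st.MEM add.ALU  -- pair
[6] i9  mul.MUL  -- no-port MUL/BR
[7] i10+i11  blt.BR st.MEM  -- pair
[8] i12  or.ALU  -- RAW r1
[9] i13  mulh.MUL  -- tail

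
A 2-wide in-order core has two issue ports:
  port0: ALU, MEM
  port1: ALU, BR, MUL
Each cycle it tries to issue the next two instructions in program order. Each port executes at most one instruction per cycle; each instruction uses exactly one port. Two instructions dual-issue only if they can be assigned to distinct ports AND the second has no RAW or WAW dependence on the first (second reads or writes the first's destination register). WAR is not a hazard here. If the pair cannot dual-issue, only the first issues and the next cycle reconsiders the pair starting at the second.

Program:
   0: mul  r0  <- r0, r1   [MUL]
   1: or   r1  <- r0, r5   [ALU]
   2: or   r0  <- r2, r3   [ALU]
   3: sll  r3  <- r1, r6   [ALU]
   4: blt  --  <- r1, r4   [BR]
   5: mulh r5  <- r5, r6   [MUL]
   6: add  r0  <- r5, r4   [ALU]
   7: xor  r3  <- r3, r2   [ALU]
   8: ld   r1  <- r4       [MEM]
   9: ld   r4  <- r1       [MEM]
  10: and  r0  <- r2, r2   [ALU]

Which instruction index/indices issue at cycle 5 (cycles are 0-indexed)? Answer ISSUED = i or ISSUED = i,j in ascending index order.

#0 head=0: mul i0 RAW r0
#1 head=1: or;or i1&i2 2-wide
#2 head=3: sll;blt i3&i4 2-wide
#3 head=5: mulh i5 RAW r5
#4 head=6: add;xor i6&i7 2-wide
#5 head=8: ld i8 no-port MEM/MEM
#6 head=9: ld;and i9&i10 2-wide

ISSUED = 8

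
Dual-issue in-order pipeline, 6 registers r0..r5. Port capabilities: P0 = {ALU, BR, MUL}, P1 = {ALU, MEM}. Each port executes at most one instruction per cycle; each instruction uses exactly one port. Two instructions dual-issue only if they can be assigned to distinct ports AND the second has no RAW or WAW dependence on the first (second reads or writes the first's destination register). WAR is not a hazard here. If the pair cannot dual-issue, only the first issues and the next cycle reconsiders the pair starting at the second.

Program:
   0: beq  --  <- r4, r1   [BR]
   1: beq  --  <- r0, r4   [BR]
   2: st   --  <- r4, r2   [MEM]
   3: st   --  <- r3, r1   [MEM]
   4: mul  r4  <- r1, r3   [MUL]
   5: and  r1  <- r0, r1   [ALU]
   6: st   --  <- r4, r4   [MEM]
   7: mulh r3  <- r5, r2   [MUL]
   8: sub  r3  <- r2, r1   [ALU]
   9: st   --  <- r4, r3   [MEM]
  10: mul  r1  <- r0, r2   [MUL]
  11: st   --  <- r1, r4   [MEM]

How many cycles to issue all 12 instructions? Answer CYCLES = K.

t=0 i0:beq.BR ; no-port BR/BR
t=1 i1+i2:beq.BR;st.MEM ; 2-wide
t=2 i3+i4:st.MEM;mul.MUL ; 2-wide
t=3 i5+i6:and.ALU;st.MEM ; 2-wide
t=4 i7:mulh.MUL ; WAW r3
t=5 i8:sub.ALU ; RAW r3
t=6 i9+i10:st.MEM;mul.MUL ; 2-wide
t=7 i11:st.MEM ; tail

CYCLES = 8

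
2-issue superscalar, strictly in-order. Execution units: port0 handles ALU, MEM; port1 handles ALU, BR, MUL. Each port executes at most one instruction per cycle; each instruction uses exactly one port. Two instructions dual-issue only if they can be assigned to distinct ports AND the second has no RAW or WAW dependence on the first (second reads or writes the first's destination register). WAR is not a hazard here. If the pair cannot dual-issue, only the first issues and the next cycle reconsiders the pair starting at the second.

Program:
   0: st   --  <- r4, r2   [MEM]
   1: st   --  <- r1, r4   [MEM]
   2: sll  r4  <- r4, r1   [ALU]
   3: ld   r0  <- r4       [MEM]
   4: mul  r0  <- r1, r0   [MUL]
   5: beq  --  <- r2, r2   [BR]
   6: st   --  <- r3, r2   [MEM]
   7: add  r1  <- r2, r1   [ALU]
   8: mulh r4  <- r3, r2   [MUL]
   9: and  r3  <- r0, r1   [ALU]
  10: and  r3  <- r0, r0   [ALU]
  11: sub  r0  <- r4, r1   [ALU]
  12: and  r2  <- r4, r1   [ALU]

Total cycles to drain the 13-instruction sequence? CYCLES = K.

t=0 i0:st.MEM ; no-port MEM/MEM
t=1 i1+i2:st.MEM+sll.ALU ; 2-wide
t=2 i3:ld.MEM ; RAW+WAW r0
t=3 i4:mul.MUL ; no-port MUL/BR
t=4 i5+i6:beq.BR+st.MEM ; 2-wide
t=5 i7+i8:add.ALU+mulh.MUL ; 2-wide
t=6 i9:and.ALU ; WAW r3
t=7 i10+i11:and.ALU+sub.ALU ; 2-wide
t=8 i12:and.ALU ; tail

CYCLES = 9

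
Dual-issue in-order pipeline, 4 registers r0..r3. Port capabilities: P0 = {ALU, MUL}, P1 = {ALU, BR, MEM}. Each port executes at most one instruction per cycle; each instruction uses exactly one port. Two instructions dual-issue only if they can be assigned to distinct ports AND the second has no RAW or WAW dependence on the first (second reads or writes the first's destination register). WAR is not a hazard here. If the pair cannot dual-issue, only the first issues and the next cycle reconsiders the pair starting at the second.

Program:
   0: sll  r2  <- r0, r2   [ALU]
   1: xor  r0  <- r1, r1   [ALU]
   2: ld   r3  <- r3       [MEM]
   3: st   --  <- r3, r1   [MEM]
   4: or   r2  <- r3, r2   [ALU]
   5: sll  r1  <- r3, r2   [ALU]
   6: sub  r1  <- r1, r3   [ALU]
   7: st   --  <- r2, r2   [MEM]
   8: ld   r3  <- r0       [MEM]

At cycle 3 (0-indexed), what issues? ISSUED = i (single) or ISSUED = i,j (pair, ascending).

t=0 i0+i1:sll.ALU;xor.ALU ; pair
t=1 i2:ld.MEM ; no-port MEM/MEM
t=2 i3+i4:st.MEM;or.ALU ; pair
t=3 i5:sll.ALU ; RAW+WAW r1
t=4 i6+i7:sub.ALU;st.MEM ; pair
t=5 i8:ld.MEM ; tail

ISSUED = 5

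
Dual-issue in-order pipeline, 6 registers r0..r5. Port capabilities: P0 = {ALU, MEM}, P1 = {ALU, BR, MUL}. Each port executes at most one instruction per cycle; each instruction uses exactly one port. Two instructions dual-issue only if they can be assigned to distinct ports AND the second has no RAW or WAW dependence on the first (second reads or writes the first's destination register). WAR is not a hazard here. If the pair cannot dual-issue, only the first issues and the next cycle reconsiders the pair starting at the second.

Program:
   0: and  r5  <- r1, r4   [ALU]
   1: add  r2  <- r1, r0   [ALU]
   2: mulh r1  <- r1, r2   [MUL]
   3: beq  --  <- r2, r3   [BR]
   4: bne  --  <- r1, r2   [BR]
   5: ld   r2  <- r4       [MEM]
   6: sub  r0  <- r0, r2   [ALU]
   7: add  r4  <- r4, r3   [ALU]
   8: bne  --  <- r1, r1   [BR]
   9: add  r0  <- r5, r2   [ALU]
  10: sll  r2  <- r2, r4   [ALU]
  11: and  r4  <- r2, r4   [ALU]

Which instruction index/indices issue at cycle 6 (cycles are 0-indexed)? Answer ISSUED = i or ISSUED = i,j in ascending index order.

c0: i0&i1 and add  pair
c1: i2 mulh  no-port MUL/BR
c2: i3 beq  no-port BR/BR
c3: i4&i5 bne ld  pair
c4: i6&i7 sub add  pair
c5: i8&i9 bne add  pair
c6: i10 sll  RAW r2
c7: i11 and  tail

ISSUED = 10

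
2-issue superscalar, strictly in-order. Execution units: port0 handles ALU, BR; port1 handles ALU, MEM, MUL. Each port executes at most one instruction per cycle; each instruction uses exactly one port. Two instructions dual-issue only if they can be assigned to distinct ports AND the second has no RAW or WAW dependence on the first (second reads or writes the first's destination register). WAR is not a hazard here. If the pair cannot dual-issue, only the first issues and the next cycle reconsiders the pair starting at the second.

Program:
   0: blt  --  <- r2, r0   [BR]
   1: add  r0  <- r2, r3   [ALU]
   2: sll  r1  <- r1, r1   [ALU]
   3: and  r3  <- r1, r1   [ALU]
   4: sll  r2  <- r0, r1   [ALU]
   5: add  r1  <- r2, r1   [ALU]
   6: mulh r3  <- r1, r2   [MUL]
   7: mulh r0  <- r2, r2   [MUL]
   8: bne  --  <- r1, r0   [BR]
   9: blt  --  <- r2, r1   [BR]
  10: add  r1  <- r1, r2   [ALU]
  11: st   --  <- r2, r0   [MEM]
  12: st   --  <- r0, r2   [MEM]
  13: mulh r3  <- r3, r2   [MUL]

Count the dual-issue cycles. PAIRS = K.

c0: i0,i1 blt add  2-wide
c1: i2 sll  RAW r1
c2: i3,i4 and sll  2-wide
c3: i5 add  RAW r1
c4: i6 mulh  no-port MUL/MUL
c5: i7 mulh  RAW r0
c6: i8 bne  no-port BR/BR
c7: i9,i10 blt add  2-wide
c8: i11 st  no-port MEM/MEM
c9: i12 st  no-port MEM/MUL
c10: i13 mulh  tail

PAIRS = 3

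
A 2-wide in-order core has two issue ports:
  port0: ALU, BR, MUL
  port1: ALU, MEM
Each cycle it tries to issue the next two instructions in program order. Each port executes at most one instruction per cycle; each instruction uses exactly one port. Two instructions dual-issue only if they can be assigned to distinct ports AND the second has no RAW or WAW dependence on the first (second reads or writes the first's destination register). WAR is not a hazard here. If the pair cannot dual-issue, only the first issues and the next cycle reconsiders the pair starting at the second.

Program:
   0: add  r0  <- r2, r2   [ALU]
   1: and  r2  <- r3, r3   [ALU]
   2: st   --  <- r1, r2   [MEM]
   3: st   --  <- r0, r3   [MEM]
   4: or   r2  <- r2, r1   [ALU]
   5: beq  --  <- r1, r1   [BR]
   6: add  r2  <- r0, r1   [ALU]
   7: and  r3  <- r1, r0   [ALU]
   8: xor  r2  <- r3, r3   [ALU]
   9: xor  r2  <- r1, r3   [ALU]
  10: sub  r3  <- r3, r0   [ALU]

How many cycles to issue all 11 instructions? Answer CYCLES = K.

CYCLES = 7

0. add/and @i0&i1  | 2-wide
1. st @i2  | no-port MEM/MEM
2. st/or @i3&i4  | 2-wide
3. beq/add @i5&i6  | 2-wide
4. and @i7  | RAW r3
5. xor @i8  | WAW r2
6. xor/sub @i9&i10  | 2-wide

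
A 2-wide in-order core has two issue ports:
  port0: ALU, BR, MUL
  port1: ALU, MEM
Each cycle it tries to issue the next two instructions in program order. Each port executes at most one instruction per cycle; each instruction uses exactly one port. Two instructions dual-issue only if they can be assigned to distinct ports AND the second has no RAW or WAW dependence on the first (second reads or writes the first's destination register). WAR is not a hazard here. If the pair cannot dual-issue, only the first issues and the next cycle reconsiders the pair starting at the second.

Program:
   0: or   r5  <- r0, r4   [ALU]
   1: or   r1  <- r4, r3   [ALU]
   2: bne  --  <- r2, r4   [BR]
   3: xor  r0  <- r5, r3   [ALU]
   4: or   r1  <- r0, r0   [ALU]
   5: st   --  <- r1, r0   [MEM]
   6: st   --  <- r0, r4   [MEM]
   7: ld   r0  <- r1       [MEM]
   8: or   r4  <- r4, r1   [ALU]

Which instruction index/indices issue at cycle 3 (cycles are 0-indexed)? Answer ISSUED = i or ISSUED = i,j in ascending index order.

ISSUED = 5

#0 head=0: or.ALU;or.ALU i0&i1 dual
#1 head=2: bne.BR;xor.ALU i2&i3 dual
#2 head=4: or.ALU i4 RAW r1
#3 head=5: st.MEM i5 no-port MEM/MEM
#4 head=6: st.MEM i6 no-port MEM/MEM
#5 head=7: ld.MEM;or.ALU i7&i8 dual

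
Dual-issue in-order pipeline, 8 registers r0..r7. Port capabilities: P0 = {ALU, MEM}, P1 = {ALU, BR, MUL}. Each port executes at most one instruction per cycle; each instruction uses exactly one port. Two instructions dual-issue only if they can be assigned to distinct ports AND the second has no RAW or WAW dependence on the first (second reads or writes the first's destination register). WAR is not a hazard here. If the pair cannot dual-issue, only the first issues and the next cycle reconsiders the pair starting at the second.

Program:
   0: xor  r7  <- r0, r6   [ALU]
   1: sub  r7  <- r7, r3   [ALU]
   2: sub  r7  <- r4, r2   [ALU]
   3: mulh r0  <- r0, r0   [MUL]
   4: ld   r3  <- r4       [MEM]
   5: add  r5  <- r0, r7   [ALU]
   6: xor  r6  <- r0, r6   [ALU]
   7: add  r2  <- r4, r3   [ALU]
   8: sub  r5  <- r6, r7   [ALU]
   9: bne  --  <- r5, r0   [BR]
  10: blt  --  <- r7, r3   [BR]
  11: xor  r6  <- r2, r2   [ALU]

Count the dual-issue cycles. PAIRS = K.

PAIRS = 4

[0] i0  xor  -- RAW+WAW r7
[1] i1  sub  -- WAW r7
[2] i2&i3  sub+mulh  -- pair
[3] i4&i5  ld+add  -- pair
[4] i6&i7  xor+add  -- pair
[5] i8  sub  -- RAW r5
[6] i9  bne  -- no-port BR/BR
[7] i10&i11  blt+xor  -- pair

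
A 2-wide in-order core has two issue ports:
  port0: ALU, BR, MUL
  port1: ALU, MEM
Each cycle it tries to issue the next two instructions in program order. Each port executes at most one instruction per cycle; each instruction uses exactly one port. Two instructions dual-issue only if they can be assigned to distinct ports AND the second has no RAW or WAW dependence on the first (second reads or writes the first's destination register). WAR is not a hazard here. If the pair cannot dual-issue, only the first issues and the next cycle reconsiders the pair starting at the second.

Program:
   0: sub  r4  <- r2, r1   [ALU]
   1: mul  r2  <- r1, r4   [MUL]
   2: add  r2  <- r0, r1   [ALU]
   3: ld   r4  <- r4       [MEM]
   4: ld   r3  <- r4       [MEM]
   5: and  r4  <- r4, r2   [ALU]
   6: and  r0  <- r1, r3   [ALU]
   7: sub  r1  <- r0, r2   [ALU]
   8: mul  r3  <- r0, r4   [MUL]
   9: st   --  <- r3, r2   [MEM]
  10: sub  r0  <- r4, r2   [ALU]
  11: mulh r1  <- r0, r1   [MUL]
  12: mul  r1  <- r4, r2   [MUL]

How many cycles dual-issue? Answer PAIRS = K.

PAIRS = 4

[0] i0  sub  -- RAW r4
[1] i1  mul  -- WAW r2
[2] i2+i3  add;ld  -- dual
[3] i4+i5  ld;and  -- dual
[4] i6  and  -- RAW r0
[5] i7+i8  sub;mul  -- dual
[6] i9+i10  st;sub  -- dual
[7] i11  mulh  -- no-port MUL/MUL
[8] i12  mul  -- tail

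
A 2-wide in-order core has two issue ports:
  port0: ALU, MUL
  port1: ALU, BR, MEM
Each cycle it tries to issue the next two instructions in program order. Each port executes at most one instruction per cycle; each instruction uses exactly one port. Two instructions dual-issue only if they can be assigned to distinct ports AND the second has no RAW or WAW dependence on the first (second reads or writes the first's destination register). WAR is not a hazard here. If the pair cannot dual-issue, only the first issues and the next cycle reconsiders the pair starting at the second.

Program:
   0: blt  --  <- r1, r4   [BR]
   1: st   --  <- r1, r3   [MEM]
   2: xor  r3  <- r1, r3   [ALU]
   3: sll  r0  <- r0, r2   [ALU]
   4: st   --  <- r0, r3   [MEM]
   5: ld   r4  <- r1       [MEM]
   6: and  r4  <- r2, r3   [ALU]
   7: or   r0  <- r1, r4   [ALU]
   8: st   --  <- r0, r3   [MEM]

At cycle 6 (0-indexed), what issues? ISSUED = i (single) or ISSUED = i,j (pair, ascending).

t=0 i0:blt.BR ; no-port BR/MEM
t=1 i1/i2:st.MEM xor.ALU ; 2-wide
t=2 i3:sll.ALU ; RAW r0
t=3 i4:st.MEM ; no-port MEM/MEM
t=4 i5:ld.MEM ; WAW r4
t=5 i6:and.ALU ; RAW r4
t=6 i7:or.ALU ; RAW r0
t=7 i8:st.MEM ; tail

ISSUED = 7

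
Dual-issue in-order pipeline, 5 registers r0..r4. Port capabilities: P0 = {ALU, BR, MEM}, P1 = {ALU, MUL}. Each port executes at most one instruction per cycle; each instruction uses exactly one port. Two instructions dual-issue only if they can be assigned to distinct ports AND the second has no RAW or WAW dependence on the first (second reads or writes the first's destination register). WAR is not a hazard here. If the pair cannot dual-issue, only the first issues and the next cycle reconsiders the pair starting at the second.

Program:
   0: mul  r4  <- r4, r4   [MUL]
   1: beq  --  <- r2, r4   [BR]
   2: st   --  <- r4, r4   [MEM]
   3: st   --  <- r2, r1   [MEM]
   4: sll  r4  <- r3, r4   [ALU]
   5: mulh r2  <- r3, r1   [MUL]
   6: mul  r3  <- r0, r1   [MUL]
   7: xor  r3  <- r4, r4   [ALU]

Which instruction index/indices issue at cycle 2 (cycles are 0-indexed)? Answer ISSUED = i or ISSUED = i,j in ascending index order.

  cy0 -> i0 (mul) RAW r4
  cy1 -> i1 (beq) no-port BR/MEM
  cy2 -> i2 (st) no-port MEM/MEM
  cy3 -> i3&i4 (st+sll) 2-wide
  cy4 -> i5 (mulh) no-port MUL/MUL
  cy5 -> i6 (mul) WAW r3
  cy6 -> i7 (xor) tail

ISSUED = 2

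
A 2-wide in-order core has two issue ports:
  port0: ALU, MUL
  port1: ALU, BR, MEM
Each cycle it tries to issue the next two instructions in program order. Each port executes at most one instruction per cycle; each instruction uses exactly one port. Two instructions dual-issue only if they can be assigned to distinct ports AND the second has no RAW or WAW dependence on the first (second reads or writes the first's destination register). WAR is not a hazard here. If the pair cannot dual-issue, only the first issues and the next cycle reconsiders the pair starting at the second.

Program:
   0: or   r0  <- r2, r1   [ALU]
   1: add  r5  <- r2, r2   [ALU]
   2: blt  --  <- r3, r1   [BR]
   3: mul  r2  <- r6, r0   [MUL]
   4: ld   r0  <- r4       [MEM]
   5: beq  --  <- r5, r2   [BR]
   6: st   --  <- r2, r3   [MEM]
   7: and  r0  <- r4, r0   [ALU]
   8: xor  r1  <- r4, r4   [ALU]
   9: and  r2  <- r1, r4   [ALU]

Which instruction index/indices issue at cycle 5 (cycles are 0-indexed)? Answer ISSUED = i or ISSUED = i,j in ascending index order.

ISSUED = 8

[0] i0/i1  or;add  -- dual
[1] i2/i3  blt;mul  -- dual
[2] i4  ld  -- no-port MEM/BR
[3] i5  beq  -- no-port BR/MEM
[4] i6/i7  st;and  -- dual
[5] i8  xor  -- RAW r1
[6] i9  and  -- tail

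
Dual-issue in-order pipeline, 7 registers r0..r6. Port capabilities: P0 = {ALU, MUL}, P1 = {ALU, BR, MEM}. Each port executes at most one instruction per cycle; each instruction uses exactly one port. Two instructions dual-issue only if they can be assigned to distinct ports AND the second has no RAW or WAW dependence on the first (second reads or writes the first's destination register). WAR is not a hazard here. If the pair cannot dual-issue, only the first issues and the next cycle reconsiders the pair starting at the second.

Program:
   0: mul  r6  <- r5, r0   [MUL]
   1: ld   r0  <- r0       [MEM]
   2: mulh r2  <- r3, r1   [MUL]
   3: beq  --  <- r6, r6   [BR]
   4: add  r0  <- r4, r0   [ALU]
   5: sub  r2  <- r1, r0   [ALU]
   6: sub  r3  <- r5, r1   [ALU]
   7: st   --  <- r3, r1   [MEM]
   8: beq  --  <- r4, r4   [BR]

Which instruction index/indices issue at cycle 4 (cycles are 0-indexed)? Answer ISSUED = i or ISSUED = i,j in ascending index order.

#0 head=0: mul.MUL/ld.MEM i0+i1 pair
#1 head=2: mulh.MUL/beq.BR i2+i3 pair
#2 head=4: add.ALU i4 RAW r0
#3 head=5: sub.ALU/sub.ALU i5+i6 pair
#4 head=7: st.MEM i7 no-port MEM/BR
#5 head=8: beq.BR i8 tail

ISSUED = 7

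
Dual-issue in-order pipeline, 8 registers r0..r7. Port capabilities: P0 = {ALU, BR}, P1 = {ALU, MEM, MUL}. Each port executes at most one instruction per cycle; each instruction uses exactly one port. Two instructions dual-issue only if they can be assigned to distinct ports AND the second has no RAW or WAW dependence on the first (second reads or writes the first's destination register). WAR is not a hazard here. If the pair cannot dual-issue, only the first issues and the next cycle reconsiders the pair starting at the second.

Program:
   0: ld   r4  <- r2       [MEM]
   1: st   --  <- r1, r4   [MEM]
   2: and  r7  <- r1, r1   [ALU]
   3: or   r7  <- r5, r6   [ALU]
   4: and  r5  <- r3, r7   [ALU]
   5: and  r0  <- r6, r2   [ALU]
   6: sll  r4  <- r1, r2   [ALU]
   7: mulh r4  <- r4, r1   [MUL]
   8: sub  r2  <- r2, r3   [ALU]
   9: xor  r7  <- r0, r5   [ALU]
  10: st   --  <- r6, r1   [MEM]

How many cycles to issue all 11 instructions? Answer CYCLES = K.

CYCLES = 7

c0: i0 ld  no-port MEM/MEM
c1: i1/i2 st and  dual
c2: i3 or  RAW r7
c3: i4/i5 and and  dual
c4: i6 sll  RAW+WAW r4
c5: i7/i8 mulh sub  dual
c6: i9/i10 xor st  dual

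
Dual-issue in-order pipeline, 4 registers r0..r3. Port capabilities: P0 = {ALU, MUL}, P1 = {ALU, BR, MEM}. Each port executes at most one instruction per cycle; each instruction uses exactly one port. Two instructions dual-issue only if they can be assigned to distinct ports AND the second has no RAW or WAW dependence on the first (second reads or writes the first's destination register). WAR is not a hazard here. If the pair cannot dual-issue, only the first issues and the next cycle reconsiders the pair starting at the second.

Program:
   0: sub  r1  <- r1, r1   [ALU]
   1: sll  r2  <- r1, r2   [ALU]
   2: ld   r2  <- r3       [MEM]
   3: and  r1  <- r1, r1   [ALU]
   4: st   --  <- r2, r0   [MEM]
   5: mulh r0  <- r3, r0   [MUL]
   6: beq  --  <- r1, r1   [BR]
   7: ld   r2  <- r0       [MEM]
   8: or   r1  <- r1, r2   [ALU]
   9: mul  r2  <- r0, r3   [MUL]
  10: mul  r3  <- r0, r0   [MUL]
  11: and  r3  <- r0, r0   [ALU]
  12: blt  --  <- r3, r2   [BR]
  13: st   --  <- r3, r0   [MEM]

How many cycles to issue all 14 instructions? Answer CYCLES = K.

  cy0 -> i0 (sub) RAW r1
  cy1 -> i1 (sll) WAW r2
  cy2 -> i2/i3 (ld+and) 2-wide
  cy3 -> i4/i5 (st+mulh) 2-wide
  cy4 -> i6 (beq) no-port BR/MEM
  cy5 -> i7 (ld) RAW r2
  cy6 -> i8/i9 (or+mul) 2-wide
  cy7 -> i10 (mul) WAW r3
  cy8 -> i11 (and) RAW r3
  cy9 -> i12 (blt) no-port BR/MEM
  cy10 -> i13 (st) tail

CYCLES = 11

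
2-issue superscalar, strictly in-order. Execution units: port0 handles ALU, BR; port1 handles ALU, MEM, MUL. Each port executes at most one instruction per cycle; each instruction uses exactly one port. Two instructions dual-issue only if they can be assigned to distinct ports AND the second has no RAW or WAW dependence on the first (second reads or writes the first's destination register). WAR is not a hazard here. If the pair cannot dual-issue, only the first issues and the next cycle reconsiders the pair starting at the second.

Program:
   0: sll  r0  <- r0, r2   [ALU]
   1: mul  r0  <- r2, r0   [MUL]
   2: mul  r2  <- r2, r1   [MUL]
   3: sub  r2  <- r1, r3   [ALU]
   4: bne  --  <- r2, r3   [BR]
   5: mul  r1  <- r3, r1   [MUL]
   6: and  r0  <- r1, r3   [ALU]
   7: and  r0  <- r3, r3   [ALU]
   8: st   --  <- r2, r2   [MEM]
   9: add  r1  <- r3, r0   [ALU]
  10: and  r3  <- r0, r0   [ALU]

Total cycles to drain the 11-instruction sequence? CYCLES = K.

CYCLES = 8

t=0 i0:sll.ALU ; RAW+WAW r0
t=1 i1:mul.MUL ; no-port MUL/MUL
t=2 i2:mul.MUL ; WAW r2
t=3 i3:sub.ALU ; RAW r2
t=4 i4,i5:bne.BR mul.MUL ; dual
t=5 i6:and.ALU ; WAW r0
t=6 i7,i8:and.ALU st.MEM ; dual
t=7 i9,i10:add.ALU and.ALU ; dual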